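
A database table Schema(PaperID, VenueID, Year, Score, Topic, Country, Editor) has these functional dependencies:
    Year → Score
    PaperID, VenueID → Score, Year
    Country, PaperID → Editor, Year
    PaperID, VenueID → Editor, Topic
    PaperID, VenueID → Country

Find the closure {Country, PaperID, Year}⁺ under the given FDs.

Start with {Country, PaperID, Year}.
Year → Score applies; add {Score} → now {Country, PaperID, Score, Year}.
Country, PaperID → Editor, Year applies; add {Editor} → now {Country, Editor, PaperID, Score, Year}.
No further FD applies.

{Country, Editor, PaperID, Score, Year}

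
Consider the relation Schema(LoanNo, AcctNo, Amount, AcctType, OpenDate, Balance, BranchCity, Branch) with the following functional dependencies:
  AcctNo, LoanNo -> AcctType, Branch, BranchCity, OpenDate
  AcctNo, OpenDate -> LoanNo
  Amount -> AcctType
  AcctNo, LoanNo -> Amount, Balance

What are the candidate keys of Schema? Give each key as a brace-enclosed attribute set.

No FD produces {AcctNo}, so it must be in every candidate key.
{AcctNo, LoanNo}⁺ = {AcctNo, AcctType, Amount, Balance, Branch, BranchCity, LoanNo, OpenDate} — all of the relation — so {AcctNo, LoanNo} is a candidate key.
{AcctNo, OpenDate}⁺ = {AcctNo, AcctType, Amount, Balance, Branch, BranchCity, LoanNo, OpenDate} — all of the relation — so {AcctNo, OpenDate} is a candidate key.
No proper subset of any of these is a key, and no other minimal superkey exists.

{AcctNo, LoanNo}, {AcctNo, OpenDate}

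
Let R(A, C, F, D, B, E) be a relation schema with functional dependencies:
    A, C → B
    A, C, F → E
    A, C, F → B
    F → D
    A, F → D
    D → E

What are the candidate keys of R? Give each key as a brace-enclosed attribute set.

{A, C, F}

Attributes never on any right-hand side: {A, C, F} — every candidate key must contain all of them.
{A, C, F} is a candidate key since {A, C, F}⁺ = {A, B, C, D, E, F} covers every attribute.
Every other attribute set either contains this one or has a smaller closure.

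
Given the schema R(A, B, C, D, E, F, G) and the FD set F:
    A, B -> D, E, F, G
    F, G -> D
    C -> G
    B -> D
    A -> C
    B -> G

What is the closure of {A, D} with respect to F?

Start with {A, D}.
A -> C applies; add {C} → now {A, C, D}.
C -> G applies; add {G} → now {A, C, D, G}.
No further FD applies.

{A, C, D, G}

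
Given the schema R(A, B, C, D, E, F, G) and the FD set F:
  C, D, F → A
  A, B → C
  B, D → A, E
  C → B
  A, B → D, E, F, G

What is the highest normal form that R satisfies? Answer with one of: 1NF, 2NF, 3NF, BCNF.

Candidate keys: {A, B}, {A, C}, {B, D}, {C, D}. Prime attributes: {A, B, C, D}.
For C → B we have {C}⁺ = {B, C}; {C} is not a superkey, so BCNF fails.
Since {B} ⊆ prime attributes and every other non-superkey FD also has a prime right side, the schema is in 3NF.

3NF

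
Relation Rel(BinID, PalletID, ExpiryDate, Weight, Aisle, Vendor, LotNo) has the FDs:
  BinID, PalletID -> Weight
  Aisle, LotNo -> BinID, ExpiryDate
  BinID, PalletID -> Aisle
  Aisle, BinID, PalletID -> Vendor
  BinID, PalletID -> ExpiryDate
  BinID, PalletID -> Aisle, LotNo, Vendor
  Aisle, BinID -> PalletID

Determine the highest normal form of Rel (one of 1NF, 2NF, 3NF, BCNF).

Candidate keys: {Aisle, BinID}, {Aisle, LotNo}, {BinID, PalletID}. Prime attributes: {Aisle, BinID, LotNo, PalletID}.
Every FD has a superkey on the left, so the relation is in BCNF.

BCNF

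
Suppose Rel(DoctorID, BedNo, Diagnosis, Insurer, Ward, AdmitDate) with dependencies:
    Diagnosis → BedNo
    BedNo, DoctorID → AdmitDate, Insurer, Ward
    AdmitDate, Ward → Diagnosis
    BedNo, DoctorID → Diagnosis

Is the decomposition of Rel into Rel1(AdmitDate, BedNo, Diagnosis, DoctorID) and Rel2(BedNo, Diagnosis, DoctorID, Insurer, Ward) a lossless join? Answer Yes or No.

Common attributes: {BedNo, Diagnosis, DoctorID}; their closure is {AdmitDate, BedNo, Diagnosis, DoctorID, Insurer, Ward}.
Since Rel1 ⊆ {AdmitDate, BedNo, Diagnosis, DoctorID, Insurer, Ward}, the intersection is a superkey of Rel1; the decomposition is lossless.

Yes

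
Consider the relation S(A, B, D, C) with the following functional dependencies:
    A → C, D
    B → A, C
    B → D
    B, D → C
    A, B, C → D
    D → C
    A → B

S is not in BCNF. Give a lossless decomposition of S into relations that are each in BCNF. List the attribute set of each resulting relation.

Candidate keys of the original relation: {A}, {B}.
In {A, B, C, D}, {D} is not a superkey ({D}⁺ restricted to this set is {C, D}), so split on D → C into {C, D} and {A, B, D}.
{C, D} has no BCNF violation.
{A, B, D} has no BCNF violation.

{A, B, D}; {C, D}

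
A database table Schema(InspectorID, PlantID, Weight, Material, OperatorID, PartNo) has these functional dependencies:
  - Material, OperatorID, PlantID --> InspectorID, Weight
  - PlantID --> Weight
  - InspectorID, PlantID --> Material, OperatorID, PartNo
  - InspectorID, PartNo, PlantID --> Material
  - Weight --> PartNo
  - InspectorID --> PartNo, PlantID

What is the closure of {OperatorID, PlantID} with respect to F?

Start with {OperatorID, PlantID}.
PlantID --> Weight applies; add {Weight} → now {OperatorID, PlantID, Weight}.
Weight --> PartNo applies; add {PartNo} → now {OperatorID, PartNo, PlantID, Weight}.
No further FD applies.

{OperatorID, PartNo, PlantID, Weight}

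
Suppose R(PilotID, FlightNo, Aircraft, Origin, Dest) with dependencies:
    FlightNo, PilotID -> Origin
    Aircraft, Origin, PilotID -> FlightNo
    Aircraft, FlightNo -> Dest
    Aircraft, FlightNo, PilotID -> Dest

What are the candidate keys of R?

{Aircraft, FlightNo, PilotID}, {Aircraft, Origin, PilotID}

Attributes never on any right-hand side: {Aircraft, PilotID} — every candidate key must contain all of them.
{Aircraft, FlightNo, PilotID}⁺ = {Aircraft, Dest, FlightNo, Origin, PilotID}, which is every attribute, so {Aircraft, FlightNo, PilotID} is a candidate key.
{Aircraft, Origin, PilotID}⁺ = {Aircraft, Dest, FlightNo, Origin, PilotID}, which is every attribute, so {Aircraft, Origin, PilotID} is a candidate key.
Any other superkey properly contains one of these, so there are no further candidate keys.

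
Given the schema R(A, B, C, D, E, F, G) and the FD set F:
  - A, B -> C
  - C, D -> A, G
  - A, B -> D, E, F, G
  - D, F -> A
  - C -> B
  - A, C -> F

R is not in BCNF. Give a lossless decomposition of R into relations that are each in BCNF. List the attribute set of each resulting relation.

{A, D, F}; {B, C}; {C, D, E, F, G}

Candidate keys of the original relation: {A, B}, {A, C}, {B, D, F}, {C, D}.
Within {A, B, C, D, E, F, G}: {D, F}⁺ ∩ {A, B, C, D, E, F, G} = {A, D, F}, not the whole set, so D, F -> A violates BCNF; decompose into {A, D, F} and {B, C, D, E, F, G}.
{A, D, F} is in BCNF.
Within {B, C, D, E, F, G}: {C}⁺ ∩ {B, C, D, E, F, G} = {B, C}, not the whole set, so C -> B violates BCNF; decompose into {B, C} and {C, D, E, F, G}.
{B, C} is in BCNF.
{C, D, E, F, G} is in BCNF.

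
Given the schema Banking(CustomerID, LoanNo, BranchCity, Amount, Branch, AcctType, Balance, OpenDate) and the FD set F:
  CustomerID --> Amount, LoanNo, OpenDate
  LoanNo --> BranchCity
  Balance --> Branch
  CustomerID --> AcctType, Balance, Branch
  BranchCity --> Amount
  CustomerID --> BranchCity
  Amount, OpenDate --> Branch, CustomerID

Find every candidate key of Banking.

{Amount, OpenDate}, {BranchCity, OpenDate}, {CustomerID}, {LoanNo, OpenDate}

{CustomerID}⁺ = {AcctType, Amount, Balance, Branch, BranchCity, CustomerID, LoanNo, OpenDate}, which is every attribute, so {CustomerID} is a candidate key.
{Amount, OpenDate}⁺ = {AcctType, Amount, Balance, Branch, BranchCity, CustomerID, LoanNo, OpenDate}, which is every attribute, so {Amount, OpenDate} is a candidate key.
{BranchCity, OpenDate}⁺ = {AcctType, Amount, Balance, Branch, BranchCity, CustomerID, LoanNo, OpenDate}, which is every attribute, so {BranchCity, OpenDate} is a candidate key.
{LoanNo, OpenDate}⁺ = {AcctType, Amount, Balance, Branch, BranchCity, CustomerID, LoanNo, OpenDate}, which is every attribute, so {LoanNo, OpenDate} is a candidate key.
No proper subset of any of these is a key, and no other minimal superkey exists.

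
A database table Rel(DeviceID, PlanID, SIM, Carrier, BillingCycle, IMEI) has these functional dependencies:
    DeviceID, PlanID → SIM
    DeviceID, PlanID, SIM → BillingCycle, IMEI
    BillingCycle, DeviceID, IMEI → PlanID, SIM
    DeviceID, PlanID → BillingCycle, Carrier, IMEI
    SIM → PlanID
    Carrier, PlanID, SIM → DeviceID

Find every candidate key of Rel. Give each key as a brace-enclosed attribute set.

{Carrier, SIM}⁺ = {BillingCycle, Carrier, DeviceID, IMEI, PlanID, SIM} — all of the relation — so {Carrier, SIM} is a candidate key.
{DeviceID, PlanID}⁺ = {BillingCycle, Carrier, DeviceID, IMEI, PlanID, SIM} — all of the relation — so {DeviceID, PlanID} is a candidate key.
{DeviceID, SIM}⁺ = {BillingCycle, Carrier, DeviceID, IMEI, PlanID, SIM} — all of the relation — so {DeviceID, SIM} is a candidate key.
{BillingCycle, DeviceID, IMEI}⁺ = {BillingCycle, Carrier, DeviceID, IMEI, PlanID, SIM} — all of the relation — so {BillingCycle, DeviceID, IMEI} is a candidate key.
Any other superkey properly contains one of these, so there are no further candidate keys.

{BillingCycle, DeviceID, IMEI}, {Carrier, SIM}, {DeviceID, PlanID}, {DeviceID, SIM}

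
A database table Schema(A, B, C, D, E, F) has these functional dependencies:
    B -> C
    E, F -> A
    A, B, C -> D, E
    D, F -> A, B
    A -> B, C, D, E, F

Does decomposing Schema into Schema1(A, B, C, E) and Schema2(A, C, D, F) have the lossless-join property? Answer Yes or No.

Yes

Schema1 ∩ Schema2 = {A, C}; its closure under F is {A, B, C, D, E, F}.
Schema1 is contained in that closure, so Schema1 ∩ Schema2 -> Schema1 holds and the join is lossless.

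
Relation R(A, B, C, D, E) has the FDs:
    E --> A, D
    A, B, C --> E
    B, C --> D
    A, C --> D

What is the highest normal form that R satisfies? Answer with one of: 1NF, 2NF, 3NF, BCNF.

Candidate keys: {A, B, C}, {B, C, E}. Prime attributes: {A, B, C, E}.
E --> A, D: {E}⁺ = {A, D, E}, which is not all of the attributes, so the left side is not a superkey — BCNF is violated.
E --> A, D determines the non-prime attribute {D} from a non-superkey — 3NF is violated.
The proper key subset {A, C} of {A, B, C} determines non-prime {D}, so the relation is not even in 2NF.

1NF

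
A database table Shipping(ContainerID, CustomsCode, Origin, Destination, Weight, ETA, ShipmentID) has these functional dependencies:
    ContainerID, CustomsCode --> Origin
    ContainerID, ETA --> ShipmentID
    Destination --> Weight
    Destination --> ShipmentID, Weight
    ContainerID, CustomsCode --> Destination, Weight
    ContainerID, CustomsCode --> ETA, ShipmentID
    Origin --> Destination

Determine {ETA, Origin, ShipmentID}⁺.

Start with {ETA, Origin, ShipmentID}.
Origin --> Destination applies; add {Destination} → now {Destination, ETA, Origin, ShipmentID}.
Destination --> Weight applies; add {Weight} → now {Destination, ETA, Origin, ShipmentID, Weight}.
No further FD applies.

{Destination, ETA, Origin, ShipmentID, Weight}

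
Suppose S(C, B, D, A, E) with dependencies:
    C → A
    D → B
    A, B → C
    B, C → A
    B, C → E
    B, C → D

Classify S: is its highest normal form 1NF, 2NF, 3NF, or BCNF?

Candidate keys: {A, B}, {A, D}, {B, C}, {C, D}. Prime attributes: {A, B, C, D}.
C → A breaks BCNF: {C}⁺ = {A, C}, so {C} is not a superkey.
But every attribute on its right side ({A}) is prime, and the same holds for every other non-superkey FD, so 3NF still holds.

3NF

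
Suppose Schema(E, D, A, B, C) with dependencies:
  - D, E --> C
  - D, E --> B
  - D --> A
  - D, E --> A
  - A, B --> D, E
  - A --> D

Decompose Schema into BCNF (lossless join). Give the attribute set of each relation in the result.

{A, D}; {B, C, D, E}

Candidate keys of the original relation: {A, B}, {A, E}, {B, D}, {D, E}.
In {A, B, C, D, E}, {D} is not a superkey ({D}⁺ restricted to this set is {A, D}), so split on D --> A into {A, D} and {B, C, D, E}.
{A, D}: every determinant is a superkey — BCNF.
{B, C, D, E}: every determinant is a superkey — BCNF.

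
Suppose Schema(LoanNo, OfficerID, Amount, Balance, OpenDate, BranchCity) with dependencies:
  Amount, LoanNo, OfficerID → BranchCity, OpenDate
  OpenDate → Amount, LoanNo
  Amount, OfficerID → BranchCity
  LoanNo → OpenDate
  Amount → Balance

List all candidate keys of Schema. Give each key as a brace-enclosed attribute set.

{OfficerID} never appears on the right of any FD, so every key must include it.
{LoanNo, OfficerID}⁺ = {Amount, Balance, BranchCity, LoanNo, OfficerID, OpenDate}, which is every attribute, so {LoanNo, OfficerID} is a candidate key.
{OfficerID, OpenDate}⁺ = {Amount, Balance, BranchCity, LoanNo, OfficerID, OpenDate}, which is every attribute, so {OfficerID, OpenDate} is a candidate key.
Any other superkey properly contains one of these, so there are no further candidate keys.

{LoanNo, OfficerID}, {OfficerID, OpenDate}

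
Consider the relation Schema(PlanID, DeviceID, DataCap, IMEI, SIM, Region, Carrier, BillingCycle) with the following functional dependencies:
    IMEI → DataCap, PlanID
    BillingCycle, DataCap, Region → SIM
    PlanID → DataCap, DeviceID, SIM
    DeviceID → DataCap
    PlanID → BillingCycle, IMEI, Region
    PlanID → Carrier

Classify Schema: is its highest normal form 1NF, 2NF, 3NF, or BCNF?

2NF

Candidate keys: {IMEI}, {PlanID}. Prime attributes: {IMEI, PlanID}.
BillingCycle, DataCap, Region → SIM breaks BCNF: {BillingCycle, DataCap, Region}⁺ = {BillingCycle, DataCap, Region, SIM}, so {BillingCycle, DataCap, Region} is not a superkey.
Because {SIM} is non-prime and the left side of BillingCycle, DataCap, Region → SIM is not a superkey, the relation is not in 3NF.
Every candidate key is a single attribute, so no partial dependency is possible; 2NF holds.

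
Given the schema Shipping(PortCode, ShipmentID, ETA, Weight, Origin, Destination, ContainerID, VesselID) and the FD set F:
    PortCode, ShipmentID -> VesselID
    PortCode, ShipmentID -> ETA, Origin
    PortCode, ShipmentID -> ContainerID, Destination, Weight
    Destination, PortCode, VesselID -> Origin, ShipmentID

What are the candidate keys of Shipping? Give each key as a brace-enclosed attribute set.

No FD produces {PortCode}, so it must be in every candidate key.
Closure of {PortCode, ShipmentID} is {ContainerID, Destination, ETA, Origin, PortCode, ShipmentID, VesselID, Weight}, the whole schema; {PortCode, ShipmentID} is a candidate key.
Closure of {Destination, PortCode, VesselID} is {ContainerID, Destination, ETA, Origin, PortCode, ShipmentID, VesselID, Weight}, the whole schema; {Destination, PortCode, VesselID} is a candidate key.
These are minimal and exhaustive — every other superkey contains one of them.

{Destination, PortCode, VesselID}, {PortCode, ShipmentID}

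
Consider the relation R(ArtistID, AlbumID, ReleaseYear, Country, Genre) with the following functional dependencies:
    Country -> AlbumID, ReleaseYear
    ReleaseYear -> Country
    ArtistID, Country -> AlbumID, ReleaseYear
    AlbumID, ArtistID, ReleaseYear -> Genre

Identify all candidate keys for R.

Attributes never on any right-hand side: {ArtistID} — every candidate key must contain it.
{ArtistID, Country} is a candidate key since {ArtistID, Country}⁺ = {AlbumID, ArtistID, Country, Genre, ReleaseYear} covers every attribute.
{ArtistID, ReleaseYear} is a candidate key since {ArtistID, ReleaseYear}⁺ = {AlbumID, ArtistID, Country, Genre, ReleaseYear} covers every attribute.
Any other superkey properly contains one of these, so there are no further candidate keys.

{ArtistID, Country}, {ArtistID, ReleaseYear}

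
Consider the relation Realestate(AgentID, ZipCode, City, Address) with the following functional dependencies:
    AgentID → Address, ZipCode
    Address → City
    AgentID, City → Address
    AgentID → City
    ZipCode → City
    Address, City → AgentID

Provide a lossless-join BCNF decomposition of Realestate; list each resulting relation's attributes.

Candidate keys of the original relation: {Address}, {AgentID}.
In {Address, AgentID, City, ZipCode}, {ZipCode} is not a superkey ({ZipCode}⁺ restricted to this set is {City, ZipCode}), so split on ZipCode → City into {City, ZipCode} and {Address, AgentID, ZipCode}.
{City, ZipCode}: every determinant is a superkey — BCNF.
{Address, AgentID, ZipCode}: every determinant is a superkey — BCNF.

{Address, AgentID, ZipCode}; {City, ZipCode}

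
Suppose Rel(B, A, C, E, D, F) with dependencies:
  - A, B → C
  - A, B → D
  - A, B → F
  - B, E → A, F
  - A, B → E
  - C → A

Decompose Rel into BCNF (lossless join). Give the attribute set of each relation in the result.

{A, C}; {B, C, D, E, F}

Candidate keys of the original relation: {A, B}, {B, C}, {B, E}.
Within {A, B, C, D, E, F}: {C}⁺ ∩ {A, B, C, D, E, F} = {A, C}, not the whole set, so C → A violates BCNF; decompose into {A, C} and {B, C, D, E, F}.
{A, C} has no BCNF violation.
{B, C, D, E, F} has no BCNF violation.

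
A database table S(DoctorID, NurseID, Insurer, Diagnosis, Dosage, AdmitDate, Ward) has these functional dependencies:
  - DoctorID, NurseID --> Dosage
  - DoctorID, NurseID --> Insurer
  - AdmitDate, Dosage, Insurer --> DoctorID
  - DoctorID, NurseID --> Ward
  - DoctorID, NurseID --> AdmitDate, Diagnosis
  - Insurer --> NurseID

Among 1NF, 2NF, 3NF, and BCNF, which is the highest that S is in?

Candidate keys: {AdmitDate, Dosage, Insurer}, {DoctorID, Insurer}, {DoctorID, NurseID}. Prime attributes: {AdmitDate, DoctorID, Dosage, Insurer, NurseID}.
Insurer --> NurseID: {Insurer}⁺ = {Insurer, NurseID}, which is not all of the attributes, so the left side is not a superkey — BCNF is violated.
Since {NurseID} ⊆ prime attributes and every other non-superkey FD also has a prime right side, the schema is in 3NF.

3NF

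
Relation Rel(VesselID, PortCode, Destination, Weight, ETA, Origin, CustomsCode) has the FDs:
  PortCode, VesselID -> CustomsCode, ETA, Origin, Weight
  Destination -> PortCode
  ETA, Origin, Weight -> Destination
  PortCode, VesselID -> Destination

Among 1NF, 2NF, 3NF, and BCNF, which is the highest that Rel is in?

Candidate keys: {Destination, VesselID}, {ETA, Origin, VesselID, Weight}, {PortCode, VesselID}. Prime attributes: {Destination, ETA, Origin, PortCode, VesselID, Weight}.
Destination -> PortCode breaks BCNF: {Destination}⁺ = {Destination, PortCode}, so {Destination} is not a superkey.
But every attribute on its right side ({PortCode}) is prime, and the same holds for every other non-superkey FD, so 3NF still holds.

3NF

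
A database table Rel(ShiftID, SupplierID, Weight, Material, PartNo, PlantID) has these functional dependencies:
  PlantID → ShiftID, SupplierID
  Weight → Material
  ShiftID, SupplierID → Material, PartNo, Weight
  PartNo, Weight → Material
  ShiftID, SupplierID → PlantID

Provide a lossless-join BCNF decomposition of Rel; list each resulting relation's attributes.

Candidate keys of the original relation: {PlantID}, {ShiftID, SupplierID}.
Within {Material, PartNo, PlantID, ShiftID, SupplierID, Weight}: {Weight}⁺ ∩ {Material, PartNo, PlantID, ShiftID, SupplierID, Weight} = {Material, Weight}, not the whole set, so Weight → Material violates BCNF; decompose into {Material, Weight} and {PartNo, PlantID, ShiftID, SupplierID, Weight}.
{Material, Weight} has no BCNF violation.
{PartNo, PlantID, ShiftID, SupplierID, Weight} has no BCNF violation.

{Material, Weight}; {PartNo, PlantID, ShiftID, SupplierID, Weight}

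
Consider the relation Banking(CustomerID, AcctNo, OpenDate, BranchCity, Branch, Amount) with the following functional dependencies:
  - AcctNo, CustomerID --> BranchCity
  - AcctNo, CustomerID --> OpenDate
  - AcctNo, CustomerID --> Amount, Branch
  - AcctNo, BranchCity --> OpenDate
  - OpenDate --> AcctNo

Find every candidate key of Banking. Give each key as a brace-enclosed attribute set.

{AcctNo, CustomerID}, {CustomerID, OpenDate}

{CustomerID} never appears on the right of any FD, so every key must include it.
{AcctNo, CustomerID}⁺ = {AcctNo, Amount, Branch, BranchCity, CustomerID, OpenDate} — all of the relation — so {AcctNo, CustomerID} is a candidate key.
{CustomerID, OpenDate}⁺ = {AcctNo, Amount, Branch, BranchCity, CustomerID, OpenDate} — all of the relation — so {CustomerID, OpenDate} is a candidate key.
No proper subset of any of these is a key, and no other minimal superkey exists.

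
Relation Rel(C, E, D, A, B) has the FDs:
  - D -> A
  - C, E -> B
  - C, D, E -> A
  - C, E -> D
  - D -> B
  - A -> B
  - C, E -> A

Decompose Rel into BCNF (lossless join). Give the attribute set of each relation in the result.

Candidate key of the original relation: {C, E}.
Within {A, B, C, D, E}: {D}⁺ ∩ {A, B, C, D, E} = {A, B, D}, not the whole set, so D -> A, B violates BCNF; decompose into {A, B, D} and {C, D, E}.
Within {A, B, D}: {A}⁺ ∩ {A, B, D} = {A, B}, not the whole set, so A -> B violates BCNF; decompose into {A, B} and {A, D}.
{A, B}: every determinant is a superkey — BCNF.
{A, D}: every determinant is a superkey — BCNF.
{C, D, E}: every determinant is a superkey — BCNF.

{A, B}; {A, D}; {C, D, E}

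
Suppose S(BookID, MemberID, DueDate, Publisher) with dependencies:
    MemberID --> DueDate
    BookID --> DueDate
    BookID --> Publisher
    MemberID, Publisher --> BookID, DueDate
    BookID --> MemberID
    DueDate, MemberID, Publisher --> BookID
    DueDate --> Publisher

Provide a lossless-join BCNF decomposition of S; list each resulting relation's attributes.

{BookID, DueDate, MemberID}; {DueDate, Publisher}

Candidate keys of the original relation: {BookID}, {MemberID}.
{BookID, DueDate, MemberID, Publisher}: {DueDate} determines {DueDate, Publisher} here but is not a superkey — split on DueDate --> Publisher, giving {DueDate, Publisher} and {BookID, DueDate, MemberID}.
{DueDate, Publisher} is in BCNF.
{BookID, DueDate, MemberID} is in BCNF.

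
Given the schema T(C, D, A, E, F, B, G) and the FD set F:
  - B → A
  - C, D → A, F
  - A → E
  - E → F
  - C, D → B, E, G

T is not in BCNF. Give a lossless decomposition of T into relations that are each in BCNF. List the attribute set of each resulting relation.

{A, B}; {A, E}; {B, C, D, G}; {E, F}

Candidate key of the original relation: {C, D}.
Within {A, B, C, D, E, F, G}: {B}⁺ ∩ {A, B, C, D, E, F, G} = {A, B, E, F}, not the whole set, so B → A, E, F violates BCNF; decompose into {A, B, E, F} and {B, C, D, G}.
Within {A, B, E, F}: {A}⁺ ∩ {A, B, E, F} = {A, E, F}, not the whole set, so A → E, F violates BCNF; decompose into {A, E, F} and {A, B}.
Within {A, E, F}: {E}⁺ ∩ {A, E, F} = {E, F}, not the whole set, so E → F violates BCNF; decompose into {E, F} and {A, E}.
{E, F}: every determinant is a superkey — BCNF.
{A, E}: every determinant is a superkey — BCNF.
{A, B}: every determinant is a superkey — BCNF.
{B, C, D, G}: every determinant is a superkey — BCNF.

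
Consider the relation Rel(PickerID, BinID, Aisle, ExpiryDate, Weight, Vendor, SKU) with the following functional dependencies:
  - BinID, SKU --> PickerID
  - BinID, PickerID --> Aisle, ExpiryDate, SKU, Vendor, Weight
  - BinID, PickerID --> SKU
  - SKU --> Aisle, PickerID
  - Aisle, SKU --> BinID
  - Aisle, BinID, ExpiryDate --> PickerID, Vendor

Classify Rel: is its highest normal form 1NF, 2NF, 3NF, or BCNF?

BCNF

Candidate keys: {Aisle, BinID, ExpiryDate}, {BinID, PickerID}, {SKU}. Prime attributes: {Aisle, BinID, ExpiryDate, PickerID, SKU}.
The left-hand side of every FD is a superkey, so BCNF is satisfied.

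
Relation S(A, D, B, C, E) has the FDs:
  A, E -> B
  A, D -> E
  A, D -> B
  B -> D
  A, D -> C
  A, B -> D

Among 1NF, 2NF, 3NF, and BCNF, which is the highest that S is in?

Candidate keys: {A, B}, {A, D}, {A, E}. Prime attributes: {A, B, D, E}.
B -> D breaks BCNF: {B}⁺ = {B, D}, so {B} is not a superkey.
But every attribute on its right side ({D}) is prime, and the same holds for every other non-superkey FD, so 3NF still holds.

3NF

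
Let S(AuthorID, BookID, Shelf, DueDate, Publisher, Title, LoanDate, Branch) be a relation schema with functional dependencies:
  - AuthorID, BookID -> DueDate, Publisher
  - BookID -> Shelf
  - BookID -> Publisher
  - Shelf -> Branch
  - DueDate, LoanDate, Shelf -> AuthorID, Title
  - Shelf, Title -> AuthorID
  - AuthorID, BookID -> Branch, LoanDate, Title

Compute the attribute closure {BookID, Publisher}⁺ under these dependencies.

{BookID, Branch, Publisher, Shelf}

Start with {BookID, Publisher}.
BookID -> Shelf applies; add {Shelf} → now {BookID, Publisher, Shelf}.
Shelf -> Branch applies; add {Branch} → now {BookID, Branch, Publisher, Shelf}.
No further FD applies.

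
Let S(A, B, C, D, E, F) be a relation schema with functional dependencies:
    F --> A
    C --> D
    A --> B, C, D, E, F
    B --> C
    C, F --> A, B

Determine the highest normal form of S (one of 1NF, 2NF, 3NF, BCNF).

Candidate keys: {A}, {F}. Prime attributes: {A, F}.
For C --> D we have {C}⁺ = {C, D}; {C} is not a superkey, so BCNF fails.
Because {D} is non-prime and the left side of C --> D is not a superkey, the relation is not in 3NF.
All keys have size 1, which rules out partial dependencies — 2NF is satisfied.

2NF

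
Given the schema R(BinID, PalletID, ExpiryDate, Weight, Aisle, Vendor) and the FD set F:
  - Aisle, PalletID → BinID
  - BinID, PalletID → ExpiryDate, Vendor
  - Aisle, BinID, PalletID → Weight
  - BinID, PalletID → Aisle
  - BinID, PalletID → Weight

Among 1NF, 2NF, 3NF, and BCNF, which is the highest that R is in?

BCNF

Candidate keys: {Aisle, PalletID}, {BinID, PalletID}. Prime attributes: {Aisle, BinID, PalletID}.
Each dependency's left side is a superkey — BCNF holds.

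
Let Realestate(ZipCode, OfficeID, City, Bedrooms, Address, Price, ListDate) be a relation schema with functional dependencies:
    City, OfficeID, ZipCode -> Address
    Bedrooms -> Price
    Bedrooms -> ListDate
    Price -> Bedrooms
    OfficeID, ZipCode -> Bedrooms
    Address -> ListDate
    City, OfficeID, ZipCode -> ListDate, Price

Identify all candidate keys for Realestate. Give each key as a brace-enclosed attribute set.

{City, OfficeID, ZipCode}

Attributes never on any right-hand side: {City, OfficeID, ZipCode} — every candidate key must contain all of them.
{City, OfficeID, ZipCode}⁺ = {Address, Bedrooms, City, ListDate, OfficeID, Price, ZipCode} — all of the relation — so {City, OfficeID, ZipCode} is a candidate key.
No smaller or unrelated set reaches every attribute, so there are no other keys.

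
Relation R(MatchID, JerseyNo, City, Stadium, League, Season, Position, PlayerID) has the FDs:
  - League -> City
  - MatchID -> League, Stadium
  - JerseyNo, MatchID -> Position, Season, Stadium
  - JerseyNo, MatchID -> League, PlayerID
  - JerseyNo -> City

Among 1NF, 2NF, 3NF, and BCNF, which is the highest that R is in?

Candidate key: {JerseyNo, MatchID}. Prime attributes: {JerseyNo, MatchID}.
League -> City breaks BCNF: {League}⁺ = {City, League}, so {League} is not a superkey.
League -> City has non-prime {City} on the right and a non-superkey on the left, so 3NF fails.
The proper key subset {JerseyNo} of {JerseyNo, MatchID} determines non-prime {City}, so the relation is not even in 2NF.

1NF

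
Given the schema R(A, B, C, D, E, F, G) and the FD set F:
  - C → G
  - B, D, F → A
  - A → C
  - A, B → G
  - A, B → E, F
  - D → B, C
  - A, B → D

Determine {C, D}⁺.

{B, C, D, G}

Start with {C, D}.
C → G applies; add {G} → now {C, D, G}.
D → B, C applies; add {B} → now {B, C, D, G}.
No further FD applies.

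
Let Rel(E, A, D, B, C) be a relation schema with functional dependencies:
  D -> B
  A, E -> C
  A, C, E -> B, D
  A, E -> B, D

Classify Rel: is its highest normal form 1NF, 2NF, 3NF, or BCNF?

Candidate key: {A, E}. Prime attributes: {A, E}.
D -> B: {D}⁺ = {B, D}, which is not all of the attributes, so the left side is not a superkey — BCNF is violated.
D -> B determines the non-prime attribute {B} from a non-superkey — 3NF is violated.
No proper subset of a key has a non-prime attribute in its closure, so there is no partial dependency; 2NF holds.

2NF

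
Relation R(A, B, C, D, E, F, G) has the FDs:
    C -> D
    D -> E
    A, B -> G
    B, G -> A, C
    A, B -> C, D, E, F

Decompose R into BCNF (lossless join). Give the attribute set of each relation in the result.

Candidate keys of the original relation: {A, B}, {B, G}.
Within {A, B, C, D, E, F, G}: {C}⁺ ∩ {A, B, C, D, E, F, G} = {C, D, E}, not the whole set, so C -> D, E violates BCNF; decompose into {C, D, E} and {A, B, C, F, G}.
Within {C, D, E}: {D}⁺ ∩ {C, D, E} = {D, E}, not the whole set, so D -> E violates BCNF; decompose into {D, E} and {C, D}.
{D, E} is in BCNF.
{C, D} is in BCNF.
{A, B, C, F, G} is in BCNF.

{A, B, C, F, G}; {C, D}; {D, E}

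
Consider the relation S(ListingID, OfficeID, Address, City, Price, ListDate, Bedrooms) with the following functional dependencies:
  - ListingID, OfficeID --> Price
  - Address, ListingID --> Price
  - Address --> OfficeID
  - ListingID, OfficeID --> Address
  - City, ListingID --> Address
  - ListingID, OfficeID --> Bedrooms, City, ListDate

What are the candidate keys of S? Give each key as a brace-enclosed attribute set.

{Address, ListingID}, {City, ListingID}, {ListingID, OfficeID}

{ListingID} never appears on the right of any FD, so every key must include it.
{Address, ListingID}⁺ = {Address, Bedrooms, City, ListDate, ListingID, OfficeID, Price} — all of the relation — so {Address, ListingID} is a candidate key.
{City, ListingID}⁺ = {Address, Bedrooms, City, ListDate, ListingID, OfficeID, Price} — all of the relation — so {City, ListingID} is a candidate key.
{ListingID, OfficeID}⁺ = {Address, Bedrooms, City, ListDate, ListingID, OfficeID, Price} — all of the relation — so {ListingID, OfficeID} is a candidate key.
Any other superkey properly contains one of these, so there are no further candidate keys.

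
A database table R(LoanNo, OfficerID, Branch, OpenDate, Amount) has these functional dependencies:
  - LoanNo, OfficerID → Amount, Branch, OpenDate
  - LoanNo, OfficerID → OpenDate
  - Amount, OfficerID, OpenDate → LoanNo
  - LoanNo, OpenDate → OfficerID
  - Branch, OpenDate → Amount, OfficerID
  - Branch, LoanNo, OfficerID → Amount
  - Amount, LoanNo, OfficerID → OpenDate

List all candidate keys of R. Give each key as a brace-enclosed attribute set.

{Amount, OfficerID, OpenDate}, {Branch, OpenDate}, {LoanNo, OfficerID}, {LoanNo, OpenDate}

{Branch, OpenDate} is a candidate key since {Branch, OpenDate}⁺ = {Amount, Branch, LoanNo, OfficerID, OpenDate} covers every attribute.
{LoanNo, OfficerID} is a candidate key since {LoanNo, OfficerID}⁺ = {Amount, Branch, LoanNo, OfficerID, OpenDate} covers every attribute.
{LoanNo, OpenDate} is a candidate key since {LoanNo, OpenDate}⁺ = {Amount, Branch, LoanNo, OfficerID, OpenDate} covers every attribute.
{Amount, OfficerID, OpenDate} is a candidate key since {Amount, OfficerID, OpenDate}⁺ = {Amount, Branch, LoanNo, OfficerID, OpenDate} covers every attribute.
Any other superkey properly contains one of these, so there are no further candidate keys.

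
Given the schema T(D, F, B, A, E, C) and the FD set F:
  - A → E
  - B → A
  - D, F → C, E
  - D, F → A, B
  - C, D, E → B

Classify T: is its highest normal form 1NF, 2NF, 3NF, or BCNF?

Candidate key: {D, F}. Prime attributes: {D, F}.
A → E breaks BCNF: {A}⁺ = {A, E}, so {A} is not a superkey.
A → E determines the non-prime attribute {E} from a non-superkey — 3NF is violated.
Checking every proper subset of each key, none determines a non-prime attribute — 2NF is satisfied.

2NF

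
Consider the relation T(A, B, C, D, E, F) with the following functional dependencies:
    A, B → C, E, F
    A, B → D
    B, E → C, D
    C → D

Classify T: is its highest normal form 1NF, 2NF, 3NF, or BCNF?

2NF

Candidate key: {A, B}. Prime attributes: {A, B}.
For B, E → C, D we have {B, E}⁺ = {B, C, D, E}; {B, E} is not a superkey, so BCNF fails.
B, E → C, D determines the non-prime attributes {C, D} from a non-superkey — 3NF is violated.
Checking every proper subset of each key, none determines a non-prime attribute — 2NF is satisfied.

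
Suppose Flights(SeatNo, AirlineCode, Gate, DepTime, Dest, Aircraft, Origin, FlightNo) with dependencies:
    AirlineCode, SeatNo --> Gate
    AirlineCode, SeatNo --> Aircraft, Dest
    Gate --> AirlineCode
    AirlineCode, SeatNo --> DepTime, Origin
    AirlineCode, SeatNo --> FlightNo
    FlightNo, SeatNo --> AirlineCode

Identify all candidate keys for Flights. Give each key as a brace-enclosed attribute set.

{AirlineCode, SeatNo}, {FlightNo, SeatNo}, {Gate, SeatNo}

Attributes never on any right-hand side: {SeatNo} — every candidate key must contain it.
{AirlineCode, SeatNo} is a candidate key since {AirlineCode, SeatNo}⁺ = {Aircraft, AirlineCode, DepTime, Dest, FlightNo, Gate, Origin, SeatNo} covers every attribute.
{FlightNo, SeatNo} is a candidate key since {FlightNo, SeatNo}⁺ = {Aircraft, AirlineCode, DepTime, Dest, FlightNo, Gate, Origin, SeatNo} covers every attribute.
{Gate, SeatNo} is a candidate key since {Gate, SeatNo}⁺ = {Aircraft, AirlineCode, DepTime, Dest, FlightNo, Gate, Origin, SeatNo} covers every attribute.
These are minimal and exhaustive — every other superkey contains one of them.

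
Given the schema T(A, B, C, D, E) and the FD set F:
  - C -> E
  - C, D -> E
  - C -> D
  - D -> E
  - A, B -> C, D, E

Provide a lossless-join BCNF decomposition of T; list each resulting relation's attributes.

{A, B, C}; {C, D}; {D, E}

Candidate key of the original relation: {A, B}.
In {A, B, C, D, E}, {C} is not a superkey ({C}⁺ restricted to this set is {C, D, E}), so split on C -> D, E into {C, D, E} and {A, B, C}.
In {C, D, E}, {D} is not a superkey ({D}⁺ restricted to this set is {D, E}), so split on D -> E into {D, E} and {C, D}.
{D, E} has no BCNF violation.
{C, D} has no BCNF violation.
{A, B, C} has no BCNF violation.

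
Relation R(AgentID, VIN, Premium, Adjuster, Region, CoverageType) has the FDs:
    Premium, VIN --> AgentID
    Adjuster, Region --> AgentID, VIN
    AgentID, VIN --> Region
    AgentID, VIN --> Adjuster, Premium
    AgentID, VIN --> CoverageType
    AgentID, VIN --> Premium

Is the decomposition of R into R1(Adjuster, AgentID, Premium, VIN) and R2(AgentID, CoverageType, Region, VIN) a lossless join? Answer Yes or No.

R1 ∩ R2 = {AgentID, VIN}; its closure under F is {Adjuster, AgentID, CoverageType, Premium, Region, VIN}.
R1 is contained in that closure, so R1 ∩ R2 --> R1 holds and the join is lossless.

Yes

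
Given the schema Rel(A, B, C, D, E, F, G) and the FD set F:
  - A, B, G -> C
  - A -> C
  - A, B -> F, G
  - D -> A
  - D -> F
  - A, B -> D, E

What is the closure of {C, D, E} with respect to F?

Start with {C, D, E}.
D -> A applies; add {A} → now {A, C, D, E}.
D -> F applies; add {F} → now {A, C, D, E, F}.
No further FD applies.

{A, C, D, E, F}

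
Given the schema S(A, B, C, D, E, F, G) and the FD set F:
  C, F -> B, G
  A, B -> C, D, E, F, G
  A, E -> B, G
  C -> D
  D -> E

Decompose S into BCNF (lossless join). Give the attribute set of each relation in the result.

{A, C, F}; {B, C, F, G}; {C, D}; {D, E}

Candidate keys of the original relation: {A, B}, {A, C}, {A, D}, {A, E}.
{A, B, C, D, E, F, G}: {C, F} determines {B, C, D, E, F, G} here but is not a superkey — split on C, F -> B, D, E, G, giving {B, C, D, E, F, G} and {A, C, F}.
{B, C, D, E, F, G}: {C} determines {C, D, E} here but is not a superkey — split on C -> D, E, giving {C, D, E} and {B, C, F, G}.
{C, D, E}: {D} determines {D, E} here but is not a superkey — split on D -> E, giving {D, E} and {C, D}.
{D, E} has no BCNF violation.
{C, D} has no BCNF violation.
{B, C, F, G} has no BCNF violation.
{A, C, F} has no BCNF violation.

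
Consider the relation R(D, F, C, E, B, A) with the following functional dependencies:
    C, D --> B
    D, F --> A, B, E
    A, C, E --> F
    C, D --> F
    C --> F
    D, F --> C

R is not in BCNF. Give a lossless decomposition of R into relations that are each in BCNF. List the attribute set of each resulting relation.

Candidate keys of the original relation: {C, D}, {D, F}.
Within {A, B, C, D, E, F}: {A, C, E}⁺ ∩ {A, B, C, D, E, F} = {A, C, E, F}, not the whole set, so A, C, E --> F violates BCNF; decompose into {A, C, E, F} and {A, B, C, D, E}.
Within {A, C, E, F}: {C}⁺ ∩ {A, C, E, F} = {C, F}, not the whole set, so C --> F violates BCNF; decompose into {C, F} and {A, C, E}.
{C, F} is in BCNF.
{A, C, E} is in BCNF.
{A, B, C, D, E} is in BCNF.

{A, B, C, D, E}; {C, F}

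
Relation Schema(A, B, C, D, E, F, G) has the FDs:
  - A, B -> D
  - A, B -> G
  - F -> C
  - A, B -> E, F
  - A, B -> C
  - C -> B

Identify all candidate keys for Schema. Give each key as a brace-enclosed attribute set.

{A, B}, {A, C}, {A, F}

No FD produces {A}, so it must be in every candidate key.
{A, B}⁺ = {A, B, C, D, E, F, G}, which is every attribute, so {A, B} is a candidate key.
{A, C}⁺ = {A, B, C, D, E, F, G}, which is every attribute, so {A, C} is a candidate key.
{A, F}⁺ = {A, B, C, D, E, F, G}, which is every attribute, so {A, F} is a candidate key.
Any other superkey properly contains one of these, so there are no further candidate keys.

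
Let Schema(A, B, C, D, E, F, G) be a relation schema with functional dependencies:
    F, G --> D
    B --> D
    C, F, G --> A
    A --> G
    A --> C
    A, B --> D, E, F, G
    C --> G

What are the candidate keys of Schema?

{A, B}, {B, C, F}

{B} never appears on the right of any FD, so every key must include it.
Closure of {A, B} is {A, B, C, D, E, F, G}, the whole schema; {A, B} is a candidate key.
Closure of {B, C, F} is {A, B, C, D, E, F, G}, the whole schema; {B, C, F} is a candidate key.
No proper subset of any of these is a key, and no other minimal superkey exists.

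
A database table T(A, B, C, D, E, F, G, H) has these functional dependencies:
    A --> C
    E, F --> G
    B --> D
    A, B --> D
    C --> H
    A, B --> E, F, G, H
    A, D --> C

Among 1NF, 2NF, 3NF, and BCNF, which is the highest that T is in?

Candidate key: {A, B}. Prime attributes: {A, B}.
A --> C breaks BCNF: {A}⁺ = {A, C, H}, so {A} is not a superkey.
Because {C} is non-prime and the left side of A --> C is not a superkey, the relation is not in 3NF.
The proper key subset {A} of {A, B} determines non-prime {C, H}, so the relation is not even in 2NF.

1NF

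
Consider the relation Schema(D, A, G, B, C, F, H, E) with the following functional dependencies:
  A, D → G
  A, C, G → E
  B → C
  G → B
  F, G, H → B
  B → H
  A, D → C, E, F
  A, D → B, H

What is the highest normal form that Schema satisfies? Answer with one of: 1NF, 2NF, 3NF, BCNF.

2NF

Candidate key: {A, D}. Prime attributes: {A, D}.
A, C, G → E breaks BCNF: {A, C, G}⁺ = {A, B, C, E, G, H}, so {A, C, G} is not a superkey.
A, C, G → E has non-prime {E} on the right and a non-superkey on the left, so 3NF fails.
No proper subset of a key has a non-prime attribute in its closure, so there is no partial dependency; 2NF holds.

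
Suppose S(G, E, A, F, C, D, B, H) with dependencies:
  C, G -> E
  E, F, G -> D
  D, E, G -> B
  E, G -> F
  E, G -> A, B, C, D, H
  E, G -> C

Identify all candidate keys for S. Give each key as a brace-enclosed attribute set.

{C, G}, {E, G}

Attributes never on any right-hand side: {G} — every candidate key must contain it.
{C, G}⁺ = {A, B, C, D, E, F, G, H}, which is every attribute, so {C, G} is a candidate key.
{E, G}⁺ = {A, B, C, D, E, F, G, H}, which is every attribute, so {E, G} is a candidate key.
Any other superkey properly contains one of these, so there are no further candidate keys.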